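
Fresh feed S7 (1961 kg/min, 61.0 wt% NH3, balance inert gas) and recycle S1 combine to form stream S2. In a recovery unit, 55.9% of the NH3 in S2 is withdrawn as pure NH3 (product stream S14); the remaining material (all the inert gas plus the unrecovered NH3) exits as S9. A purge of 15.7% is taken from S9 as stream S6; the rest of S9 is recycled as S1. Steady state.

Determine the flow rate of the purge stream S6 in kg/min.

inert gas enters only via S7 and leaves only via the purge: 1961×0.390 = 0.157×(inert gas in S9), and the recovery unit passes all inert gas, so inert gas in S2 = inert gas in S9 = 4871.3 kg/min.
NH3 in S2: m_A = 1961×0.610 + (1−0.157)·(1−0.559)·m_A, so m_A = 1196.2/0.6282 = 1904.1 kg/min.
S9 = (1−0.559)×1904.1 + 4871.3 = 5711 kg/min.
Purge S6 = 0.157×5711 = 896.62 kg/min.

896.6 kg/min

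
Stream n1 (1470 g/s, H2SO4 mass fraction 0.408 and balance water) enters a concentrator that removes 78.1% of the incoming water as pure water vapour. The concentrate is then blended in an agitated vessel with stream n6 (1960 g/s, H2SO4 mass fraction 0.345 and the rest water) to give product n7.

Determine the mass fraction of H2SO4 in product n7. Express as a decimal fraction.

0.464

Vapour removed = 0.781×0.592×1470 = 679.66 g/s; concentrate = 790.34 g/s.
H2SO4 reaching the mixer = 599.76 (from concentrate) + 1960×0.345 = 1276 g/s.
Product flow = 790.34 + 1960 = 2750.3 g/s; H2SO4 fraction = 0.464.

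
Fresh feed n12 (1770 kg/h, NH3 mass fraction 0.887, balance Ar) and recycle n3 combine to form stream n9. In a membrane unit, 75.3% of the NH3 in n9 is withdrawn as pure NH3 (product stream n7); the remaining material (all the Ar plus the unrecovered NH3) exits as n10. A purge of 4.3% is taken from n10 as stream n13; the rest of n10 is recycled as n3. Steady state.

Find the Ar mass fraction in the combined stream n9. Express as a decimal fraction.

Ar enters only via n12 and leaves only via the purge: 1770×0.113 = 0.043×(Ar in n10), and the membrane unit passes all Ar, so Ar in n9 = Ar in n10 = 4651.4 kg/h.
NH3 in n9: m_A = 1770×0.887 + (1−0.043)·(1−0.753)·m_A, so m_A = 1570/0.7636 = 2056 kg/h.
n9 = 2056 + 4651.4 = 6707.4 kg/h.
Ar fraction in n9 = 4651.4/6707.4 = 0.693.

0.693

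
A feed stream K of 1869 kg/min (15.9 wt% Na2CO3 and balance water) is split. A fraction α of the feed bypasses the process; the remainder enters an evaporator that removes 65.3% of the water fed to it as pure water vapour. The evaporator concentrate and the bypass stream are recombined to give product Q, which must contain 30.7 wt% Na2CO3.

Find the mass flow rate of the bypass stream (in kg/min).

228.3 kg/min

All 1869×0.159 = 297.17 kg/min of Na2CO3 reaches Q, so Q = 297.17/0.307 = 967.98 kg/min and vapour = 901.02 kg/min.
The evaporator receives (1−α)·1869 of feed at 0.841 water and removes 0.653 of that water:
0.653×0.841×(1−α)×1869 = 901.02
(1−α) = 901.02/1026.4 = 0.8778;  α = 0.1222.
Bypass flow = 0.1222×1869 = 228.32 kg/min.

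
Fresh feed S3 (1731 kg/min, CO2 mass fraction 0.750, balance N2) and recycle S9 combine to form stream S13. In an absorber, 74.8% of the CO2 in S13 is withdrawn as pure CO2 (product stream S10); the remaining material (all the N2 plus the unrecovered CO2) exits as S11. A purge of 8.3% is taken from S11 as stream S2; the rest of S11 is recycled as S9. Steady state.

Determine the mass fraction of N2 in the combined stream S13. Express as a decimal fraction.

N2 enters only via S3 and leaves only via the purge: 1731×0.250 = 0.083×(N2 in S11), and the absorber passes all N2, so N2 in S13 = N2 in S11 = 5213.9 kg/min.
CO2 in S13: m_A = 1731×0.750 + (1−0.083)·(1−0.748)·m_A, so m_A = 1298.2/0.7689 = 1688.4 kg/min.
S13 = 1688.4 + 5213.9 = 6902.3 kg/min.
N2 fraction in S13 = 5213.9/6902.3 = 0.755.

0.755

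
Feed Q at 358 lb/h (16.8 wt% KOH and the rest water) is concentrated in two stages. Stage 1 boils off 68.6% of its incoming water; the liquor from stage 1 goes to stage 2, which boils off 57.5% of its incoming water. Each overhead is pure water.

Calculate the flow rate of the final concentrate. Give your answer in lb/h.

water in feed = 358×0.832 = 297.86 lb/h.
After stage 1: water left = (1−0.686)×297.86 = 93.527; stream total = 153.67 lb/h.
After stage 2: water left = (1−0.575)×93.527 = 39.749; final concentrate = 99.893 lb/h.

99.89 lb/h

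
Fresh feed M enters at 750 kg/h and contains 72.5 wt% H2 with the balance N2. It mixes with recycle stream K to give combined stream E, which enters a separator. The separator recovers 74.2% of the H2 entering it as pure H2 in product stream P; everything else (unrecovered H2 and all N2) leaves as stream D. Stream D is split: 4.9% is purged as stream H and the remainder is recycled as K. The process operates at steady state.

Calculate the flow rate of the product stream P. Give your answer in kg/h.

534.6 kg/h

H2 in E: m_A = 750×0.725 + (1−0.049)·(1−0.742)·m_A, so m_A = 543.75/0.7546 = 720.54 kg/h.
Product P = 0.742×720.54 = 534.64 kg/h.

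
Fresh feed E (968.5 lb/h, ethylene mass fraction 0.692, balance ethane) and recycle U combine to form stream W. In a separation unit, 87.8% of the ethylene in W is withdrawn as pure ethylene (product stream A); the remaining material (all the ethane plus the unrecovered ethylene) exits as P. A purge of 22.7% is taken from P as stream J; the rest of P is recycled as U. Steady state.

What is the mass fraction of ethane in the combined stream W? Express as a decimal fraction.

0.640

ethane enters only via E and leaves only via the purge: 968.5×0.308 = 0.227×(ethane in P), and the separation unit passes all ethane, so ethane in W = ethane in P = 1314.1 lb/h.
ethylene in W: m_A = 968.5×0.692 + (1−0.227)·(1−0.878)·m_A, so m_A = 670.2/0.9057 = 739.99 lb/h.
W = 739.99 + 1314.1 = 2054.1 lb/h.
ethane fraction in W = 1314.1/2054.1 = 0.640.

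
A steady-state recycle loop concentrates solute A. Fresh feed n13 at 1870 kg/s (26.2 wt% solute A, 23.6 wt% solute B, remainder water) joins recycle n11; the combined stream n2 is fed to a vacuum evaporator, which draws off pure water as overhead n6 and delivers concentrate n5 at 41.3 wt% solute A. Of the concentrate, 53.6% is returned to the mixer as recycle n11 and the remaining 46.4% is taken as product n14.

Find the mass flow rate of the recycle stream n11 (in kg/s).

Overall solute A balance (none leaves overhead): solute A in fresh feed = solute A in product, i.e. 1870×0.262 = (1−0.536)·n5·0.413.
n5 = 489.94/(0.413×0.464) = 2556.7 kg/s.
Recycle n11 = 0.536×2556.7 = 1370.4 kg/s.

1370 kg/s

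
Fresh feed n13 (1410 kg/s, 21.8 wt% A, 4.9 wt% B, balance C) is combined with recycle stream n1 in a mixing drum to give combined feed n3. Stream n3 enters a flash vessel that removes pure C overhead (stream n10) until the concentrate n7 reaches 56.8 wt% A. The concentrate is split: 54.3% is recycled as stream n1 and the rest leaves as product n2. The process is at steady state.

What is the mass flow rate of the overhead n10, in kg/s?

Overall A balance (none leaves overhead): A in fresh feed = A in product, i.e. 1410×0.218 = (1−0.543)·n7·0.568.
n7 = 307.38/(0.568×0.457) = 1184.2 kg/s.
Recycle n1 = 0.543×1184.2 = 643 kg/s.
Combined feed n3 = 1410 + 643 = 2053 kg/s.
Overhead n10 = n3 − n7 = 2053 − 1184.2 = 868.84 kg/s.

868.8 kg/s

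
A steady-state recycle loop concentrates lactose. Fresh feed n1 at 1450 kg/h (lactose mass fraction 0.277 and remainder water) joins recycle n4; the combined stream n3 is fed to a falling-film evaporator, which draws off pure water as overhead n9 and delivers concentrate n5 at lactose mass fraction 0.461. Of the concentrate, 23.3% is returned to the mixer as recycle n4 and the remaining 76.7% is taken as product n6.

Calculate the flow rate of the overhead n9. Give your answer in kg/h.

578.7 kg/h

Overall lactose balance (none leaves overhead): lactose in fresh feed = lactose in product, i.e. 1450×0.277 = (1−0.233)·n5·0.461.
n5 = 401.65/(0.461×0.767) = 1135.9 kg/h.
Recycle n4 = 0.233×1135.9 = 264.67 kg/h.
Combined feed n3 = 1450 + 264.67 = 1714.7 kg/h.
Overhead n9 = n3 − n5 = 1714.7 − 1135.9 = 578.74 kg/h.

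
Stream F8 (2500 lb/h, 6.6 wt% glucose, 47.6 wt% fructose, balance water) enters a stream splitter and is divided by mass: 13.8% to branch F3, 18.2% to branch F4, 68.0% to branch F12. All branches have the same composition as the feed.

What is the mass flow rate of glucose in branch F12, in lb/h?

112.2 lb/h

Branch F12 total = 0.680×2500 = 1700 lb/h.
glucose in F12 = 0.066×1700 = 112.2 lb/h.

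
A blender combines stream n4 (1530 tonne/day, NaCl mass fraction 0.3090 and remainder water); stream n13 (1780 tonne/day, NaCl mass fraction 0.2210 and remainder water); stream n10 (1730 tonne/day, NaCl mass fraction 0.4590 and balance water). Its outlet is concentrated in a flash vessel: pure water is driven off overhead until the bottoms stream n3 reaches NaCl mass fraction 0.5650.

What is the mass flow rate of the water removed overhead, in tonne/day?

2102 tonne/day

NaCl entering = 1530×0.309 + 1780×0.221 + 1730×0.459 = 1660.2 tonne/day.
All NaCl reports to n3, so n3 = 1660.2/0.565 = 2938.4 tonne/day.
Total feed = 5040 tonne/day; overhead = 5040 − 2938.4 = 2101.6 tonne/day.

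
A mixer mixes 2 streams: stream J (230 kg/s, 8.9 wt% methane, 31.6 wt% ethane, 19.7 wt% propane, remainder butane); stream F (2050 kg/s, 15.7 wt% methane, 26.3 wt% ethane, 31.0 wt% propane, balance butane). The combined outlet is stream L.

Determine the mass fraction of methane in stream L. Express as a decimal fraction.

Total flow out = 230 + 2050 = 2280 kg/s.
methane in = 230×0.089 + 2050×0.157 = 342.32 kg/s.
methane mass fraction in L = 342.32/2280 = 0.1501.

0.1501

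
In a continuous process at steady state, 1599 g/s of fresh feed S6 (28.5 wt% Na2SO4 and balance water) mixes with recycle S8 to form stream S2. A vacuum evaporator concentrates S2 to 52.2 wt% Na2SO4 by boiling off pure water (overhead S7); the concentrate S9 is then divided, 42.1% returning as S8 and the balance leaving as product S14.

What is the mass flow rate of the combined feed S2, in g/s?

2234 g/s

Overall Na2SO4 balance (none leaves overhead): Na2SO4 in fresh feed = Na2SO4 in product, i.e. 1599×0.285 = (1−0.421)·S9·0.522.
S9 = 455.71/(0.522×0.579) = 1507.8 g/s.
Recycle S8 = 0.421×1507.8 = 634.78 g/s.
Combined feed S2 = 1599 + 634.78 = 2233.8 g/s.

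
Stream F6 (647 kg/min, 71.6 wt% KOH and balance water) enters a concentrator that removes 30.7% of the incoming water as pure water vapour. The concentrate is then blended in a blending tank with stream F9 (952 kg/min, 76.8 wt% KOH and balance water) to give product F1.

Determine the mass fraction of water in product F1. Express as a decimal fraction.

Vapour removed = 0.307×0.284×647 = 56.411 kg/min; concentrate = 590.59 kg/min.
water reaching the mixer = 127.34 (from concentrate) + 952×0.232 = 348.2 kg/min.
Product flow = 590.59 + 952 = 1542.6 kg/min; water fraction = 0.2257.

0.2257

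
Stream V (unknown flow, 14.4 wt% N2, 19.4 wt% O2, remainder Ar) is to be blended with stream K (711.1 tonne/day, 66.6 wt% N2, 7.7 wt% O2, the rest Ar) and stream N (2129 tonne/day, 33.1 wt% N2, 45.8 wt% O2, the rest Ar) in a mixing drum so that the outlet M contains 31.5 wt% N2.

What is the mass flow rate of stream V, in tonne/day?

1659 tonne/day

Let V be the unknown flow. Total out = 2840.1 + V.
N2 balance: 1178.3 + 0.144·V = 0.315·(2840.1 + V)
(0.144 − 0.315)·V = 0.315×2840.1 − 1178.3 = -283.66
V = -283.66 / -0.171 = 1658.8 tonne/day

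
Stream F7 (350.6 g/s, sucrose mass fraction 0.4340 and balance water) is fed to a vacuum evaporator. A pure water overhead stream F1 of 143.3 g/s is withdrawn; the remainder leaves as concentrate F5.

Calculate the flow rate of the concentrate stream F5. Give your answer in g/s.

Concentrate = 350.6 − 143.3 = 207.3 g/s.

207.3 g/s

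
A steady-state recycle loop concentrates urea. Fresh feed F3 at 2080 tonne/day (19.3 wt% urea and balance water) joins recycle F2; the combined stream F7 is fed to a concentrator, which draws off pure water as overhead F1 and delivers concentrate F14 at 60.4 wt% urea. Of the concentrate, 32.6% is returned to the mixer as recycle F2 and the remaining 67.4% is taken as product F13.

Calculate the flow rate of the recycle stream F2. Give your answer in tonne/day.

321.5 tonne/day

Overall urea balance (none leaves overhead): urea in fresh feed = urea in product, i.e. 2080×0.193 = (1−0.326)·F14·0.604.
F14 = 401.44/(0.604×0.674) = 986.11 tonne/day.
Recycle F2 = 0.326×986.11 = 321.47 tonne/day.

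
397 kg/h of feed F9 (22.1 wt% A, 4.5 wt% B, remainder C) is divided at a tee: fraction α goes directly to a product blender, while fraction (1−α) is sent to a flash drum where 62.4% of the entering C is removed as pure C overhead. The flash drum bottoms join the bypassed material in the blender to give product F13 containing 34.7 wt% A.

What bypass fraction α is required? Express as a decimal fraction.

0.207

All 397×0.221 = 87.737 kg/h of A reaches F13, so F13 = 87.737/0.347 = 252.84 kg/h and vapour = 144.16 kg/h.
The evaporator receives (1−α)·397 of feed at 0.734 C and removes 0.624 of that C:
0.624×0.734×(1−α)×397 = 144.16
(1−α) = 144.16/181.83 = 0.7928;  α = 0.2072.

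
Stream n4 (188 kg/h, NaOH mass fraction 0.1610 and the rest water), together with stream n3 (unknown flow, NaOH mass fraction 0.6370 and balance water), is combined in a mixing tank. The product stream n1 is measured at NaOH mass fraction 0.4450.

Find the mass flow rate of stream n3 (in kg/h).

Let n3 be the unknown flow. Total out = 188 + n3.
NaOH balance: 30.268 + 0.637·n3 = 0.445·(188 + n3)
(0.637 − 0.445)·n3 = 0.445×188 − 30.268 = 53.392
n3 = 53.392 / 0.192 = 278.08 kg/h

278.1 kg/h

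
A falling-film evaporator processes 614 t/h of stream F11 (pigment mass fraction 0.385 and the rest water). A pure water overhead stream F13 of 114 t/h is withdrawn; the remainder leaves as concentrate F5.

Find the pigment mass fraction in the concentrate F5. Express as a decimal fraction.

0.473

pigment is not removed: 614×0.385 = 236.39 t/h of pigment enters F5.
Concentrate = 614 − 114 = 500 t/h.
Mass fraction = 236.39/500 = 0.473.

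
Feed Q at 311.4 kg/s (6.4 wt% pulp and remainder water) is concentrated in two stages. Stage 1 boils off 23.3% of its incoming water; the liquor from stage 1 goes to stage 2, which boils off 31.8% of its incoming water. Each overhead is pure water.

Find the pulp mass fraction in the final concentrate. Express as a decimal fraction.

0.1156

water in feed = 311.4×0.936 = 291.47 kg/s.
After stage 1: water left = (1−0.233)×291.47 = 223.56; stream total = 243.49 kg/s.
After stage 2: water left = (1−0.318)×223.56 = 152.47; final concentrate = 172.4 kg/s.
pulp fraction = 19.93/172.4 = 0.1156.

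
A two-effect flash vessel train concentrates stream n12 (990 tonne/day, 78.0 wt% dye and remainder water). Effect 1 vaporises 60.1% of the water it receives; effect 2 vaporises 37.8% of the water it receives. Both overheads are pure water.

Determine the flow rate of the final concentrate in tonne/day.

826.3 tonne/day

water in feed = 990×0.220 = 217.8 tonne/day.
After stage 1: water left = (1−0.601)×217.8 = 86.902; stream total = 859.1 tonne/day.
After stage 2: water left = (1−0.378)×86.902 = 54.053; final concentrate = 826.25 tonne/day.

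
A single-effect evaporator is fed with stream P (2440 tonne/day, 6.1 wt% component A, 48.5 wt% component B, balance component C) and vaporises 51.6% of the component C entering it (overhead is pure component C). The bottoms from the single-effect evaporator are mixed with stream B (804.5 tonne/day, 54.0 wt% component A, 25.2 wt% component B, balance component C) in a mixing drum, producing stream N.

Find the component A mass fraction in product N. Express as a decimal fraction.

0.2182

Vapour removed = 0.516×0.454×2440 = 571.6 tonne/day; concentrate = 1868.4 tonne/day.
component A reaching the mixer = 148.84 (from concentrate) + 804.5×0.540 = 583.27 tonne/day.
Product flow = 1868.4 + 804.5 = 2672.9 tonne/day; component A fraction = 0.2182.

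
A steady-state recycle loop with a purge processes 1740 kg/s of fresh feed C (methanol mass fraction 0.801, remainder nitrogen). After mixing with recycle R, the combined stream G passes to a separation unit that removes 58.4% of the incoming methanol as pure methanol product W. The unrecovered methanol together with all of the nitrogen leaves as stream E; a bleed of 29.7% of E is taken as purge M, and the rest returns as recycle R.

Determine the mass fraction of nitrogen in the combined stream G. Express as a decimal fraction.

0.372

nitrogen enters only via C and leaves only via the purge: 1740×0.199 = 0.297×(nitrogen in E), and the separation unit passes all nitrogen, so nitrogen in G = nitrogen in E = 1165.9 kg/s.
methanol in G: m_A = 1740×0.801 + (1−0.297)·(1−0.584)·m_A, so m_A = 1393.7/0.7076 = 1969.8 kg/s.
G = 1969.8 + 1165.9 = 3135.7 kg/s.
nitrogen fraction in G = 1165.9/3135.7 = 0.372.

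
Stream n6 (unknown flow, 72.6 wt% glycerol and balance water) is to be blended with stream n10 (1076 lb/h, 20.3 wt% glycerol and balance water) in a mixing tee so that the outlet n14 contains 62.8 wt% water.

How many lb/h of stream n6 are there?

513.7 lb/h

Let n6 be the unknown flow. Total out = 1076 + n6.
water balance: 857.57 + 0.274·n6 = 0.628·(1076 + n6)
(0.274 − 0.628)·n6 = 0.628×1076 − 857.57 = -181.84
n6 = -181.84 / -0.354 = 513.68 lb/h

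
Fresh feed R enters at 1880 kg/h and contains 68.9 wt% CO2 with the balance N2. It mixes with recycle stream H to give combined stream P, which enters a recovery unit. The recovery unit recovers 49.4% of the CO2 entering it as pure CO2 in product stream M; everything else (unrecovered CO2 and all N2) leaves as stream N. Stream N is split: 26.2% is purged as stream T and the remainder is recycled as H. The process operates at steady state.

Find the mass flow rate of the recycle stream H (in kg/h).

2419 kg/h

N2 enters only via R and leaves only via the purge: 1880×0.311 = 0.262×(N2 in N), and the recovery unit passes all N2, so N2 in P = N2 in N = 2231.6 kg/h.
CO2 in P: m_A = 1880×0.689 + (1−0.262)·(1−0.494)·m_A, so m_A = 1295.3/0.6266 = 2067.3 kg/h.
N = (1−0.494)×2067.3 + 2231.6 = 3277.7 kg/h.
Recycle H = (1−0.262)×3277.7 = 2418.9 kg/h.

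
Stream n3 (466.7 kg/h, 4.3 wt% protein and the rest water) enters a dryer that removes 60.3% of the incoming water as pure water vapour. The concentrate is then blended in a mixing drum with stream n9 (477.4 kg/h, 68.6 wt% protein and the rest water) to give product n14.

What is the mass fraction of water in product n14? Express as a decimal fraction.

0.485

Vapour removed = 0.603×0.957×466.7 = 269.32 kg/h; concentrate = 197.38 kg/h.
water reaching the mixer = 177.31 (from concentrate) + 477.4×0.314 = 327.22 kg/h.
Product flow = 197.38 + 477.4 = 674.78 kg/h; water fraction = 0.485.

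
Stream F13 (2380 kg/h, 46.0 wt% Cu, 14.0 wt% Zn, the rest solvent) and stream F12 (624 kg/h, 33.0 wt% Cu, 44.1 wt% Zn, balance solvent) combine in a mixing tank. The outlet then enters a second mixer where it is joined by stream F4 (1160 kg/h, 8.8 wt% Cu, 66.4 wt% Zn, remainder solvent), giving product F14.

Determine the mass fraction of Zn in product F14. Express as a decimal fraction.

Overall, product flow = 4164 kg/h.
Zn in = 2380×0.140 + 624×0.441 + 1160×0.664 = 1378.6 kg/h.
Zn fraction in F14 = 0.331.

0.331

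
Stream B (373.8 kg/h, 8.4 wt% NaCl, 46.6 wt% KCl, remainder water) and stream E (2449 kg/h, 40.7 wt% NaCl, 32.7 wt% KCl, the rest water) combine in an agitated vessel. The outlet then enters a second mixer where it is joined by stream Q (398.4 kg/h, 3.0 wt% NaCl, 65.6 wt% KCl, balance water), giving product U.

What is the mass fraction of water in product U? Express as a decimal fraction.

0.293

Overall, product flow = 3221.2 kg/h.
water in = 373.8×0.450 + 2449×0.266 + 398.4×0.314 = 944.74 kg/h.
water fraction in U = 0.293.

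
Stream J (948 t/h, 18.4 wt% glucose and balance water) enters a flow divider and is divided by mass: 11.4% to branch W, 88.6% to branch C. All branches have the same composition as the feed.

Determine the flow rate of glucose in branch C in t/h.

Branch C total = 0.886×948 = 839.93 t/h.
glucose in C = 0.184×839.93 = 154.55 t/h.

154.5 t/h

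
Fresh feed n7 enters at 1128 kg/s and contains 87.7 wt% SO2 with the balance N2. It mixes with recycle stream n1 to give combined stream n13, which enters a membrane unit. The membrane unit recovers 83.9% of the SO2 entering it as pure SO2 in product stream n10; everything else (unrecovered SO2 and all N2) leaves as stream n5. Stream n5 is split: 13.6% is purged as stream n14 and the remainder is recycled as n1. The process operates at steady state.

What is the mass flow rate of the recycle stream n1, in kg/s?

1041 kg/s

N2 enters only via n7 and leaves only via the purge: 1128×0.123 = 0.136×(N2 in n5), and the membrane unit passes all N2, so N2 in n13 = N2 in n5 = 1020.2 kg/s.
SO2 in n13: m_A = 1128×0.877 + (1−0.136)·(1−0.839)·m_A, so m_A = 989.26/0.8609 = 1149.1 kg/s.
n5 = (1−0.839)×1149.1 + 1020.2 = 1205.2 kg/s.
Recycle n1 = (1−0.136)×1205.2 = 1041.3 kg/s.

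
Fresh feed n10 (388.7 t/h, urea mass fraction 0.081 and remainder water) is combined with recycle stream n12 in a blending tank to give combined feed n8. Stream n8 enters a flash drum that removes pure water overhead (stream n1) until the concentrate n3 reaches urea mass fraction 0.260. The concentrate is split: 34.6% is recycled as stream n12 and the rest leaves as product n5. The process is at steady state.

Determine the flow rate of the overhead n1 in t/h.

267.6 t/h

Overall urea balance (none leaves overhead): urea in fresh feed = urea in product, i.e. 388.7×0.081 = (1−0.346)·n3·0.260.
n3 = 31.485/(0.260×0.654) = 185.16 t/h.
Recycle n12 = 0.346×185.16 = 64.066 t/h.
Combined feed n8 = 388.7 + 64.066 = 452.77 t/h.
Overhead n1 = n8 − n3 = 452.77 − 185.16 = 267.61 t/h.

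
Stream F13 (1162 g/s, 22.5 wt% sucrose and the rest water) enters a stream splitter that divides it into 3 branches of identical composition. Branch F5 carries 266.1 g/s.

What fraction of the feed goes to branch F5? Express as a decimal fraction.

Fraction to F5 = 266.1/1162 = 0.2290.

0.229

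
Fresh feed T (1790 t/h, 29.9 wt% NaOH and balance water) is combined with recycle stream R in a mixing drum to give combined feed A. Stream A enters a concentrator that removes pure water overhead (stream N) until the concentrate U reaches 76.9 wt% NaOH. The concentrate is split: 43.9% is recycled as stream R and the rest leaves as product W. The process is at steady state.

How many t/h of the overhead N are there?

1094 t/h

Overall NaOH balance (none leaves overhead): NaOH in fresh feed = NaOH in product, i.e. 1790×0.299 = (1−0.439)·U·0.769.
U = 535.21/(0.769×0.561) = 1240.6 t/h.
Recycle R = 0.439×1240.6 = 544.63 t/h.
Combined feed A = 1790 + 544.63 = 2334.6 t/h.
Overhead N = A − U = 2334.6 − 1240.6 = 1094 t/h.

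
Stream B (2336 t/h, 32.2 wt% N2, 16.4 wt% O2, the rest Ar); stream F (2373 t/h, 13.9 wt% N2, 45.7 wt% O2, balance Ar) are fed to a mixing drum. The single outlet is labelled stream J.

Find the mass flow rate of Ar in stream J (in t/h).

2159 t/h

Ar out = Ar in = 2336×0.514 + 2373×0.404 = 2159.4 t/h.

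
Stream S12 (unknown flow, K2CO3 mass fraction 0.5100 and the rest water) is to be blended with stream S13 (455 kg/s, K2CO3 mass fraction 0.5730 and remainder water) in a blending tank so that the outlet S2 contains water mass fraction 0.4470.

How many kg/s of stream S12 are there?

211.6 kg/s

Let S12 be the unknown flow. Total out = 455 + S12.
water balance: 194.28 + 0.490·S12 = 0.447·(455 + S12)
(0.490 − 0.447)·S12 = 0.447×455 − 194.28 = 9.1
S12 = 9.1 / 0.043 = 211.63 kg/s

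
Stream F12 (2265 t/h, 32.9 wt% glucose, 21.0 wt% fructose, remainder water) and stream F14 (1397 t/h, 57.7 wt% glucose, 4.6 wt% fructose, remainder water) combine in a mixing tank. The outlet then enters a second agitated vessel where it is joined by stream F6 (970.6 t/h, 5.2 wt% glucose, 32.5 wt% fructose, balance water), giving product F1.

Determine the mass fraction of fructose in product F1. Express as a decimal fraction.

Overall, product flow = 4632.6 t/h.
fructose in = 2265×0.210 + 1397×0.046 + 970.6×0.325 = 855.36 t/h.
fructose fraction in F1 = 0.185.

0.185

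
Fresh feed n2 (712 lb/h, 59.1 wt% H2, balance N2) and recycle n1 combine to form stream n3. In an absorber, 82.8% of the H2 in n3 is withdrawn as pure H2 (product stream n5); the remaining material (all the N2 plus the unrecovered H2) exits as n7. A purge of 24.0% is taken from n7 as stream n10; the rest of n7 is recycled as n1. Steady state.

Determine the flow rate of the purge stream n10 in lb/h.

N2 enters only via n2 and leaves only via the purge: 712×0.409 = 0.240×(N2 in n7), and the absorber passes all N2, so N2 in n3 = N2 in n7 = 1213.4 lb/h.
H2 in n3: m_A = 712×0.591 + (1−0.240)·(1−0.828)·m_A, so m_A = 420.79/0.8693 = 484.07 lb/h.
n7 = (1−0.828)×484.07 + 1213.4 = 1296.6 lb/h.
Purge n10 = 0.240×1296.6 = 311.19 lb/h.

311.2 lb/h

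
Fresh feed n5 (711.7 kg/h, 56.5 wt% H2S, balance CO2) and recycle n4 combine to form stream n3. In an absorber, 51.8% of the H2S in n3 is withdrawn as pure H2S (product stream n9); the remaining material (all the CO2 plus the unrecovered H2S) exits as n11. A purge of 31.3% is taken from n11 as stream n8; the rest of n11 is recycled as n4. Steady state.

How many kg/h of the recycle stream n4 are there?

878.6 kg/h

CO2 enters only via n5 and leaves only via the purge: 711.7×0.435 = 0.313×(CO2 in n11), and the absorber passes all CO2, so CO2 in n3 = CO2 in n11 = 989.1 kg/h.
H2S in n3: m_A = 711.7×0.565 + (1−0.313)·(1−0.518)·m_A, so m_A = 402.11/0.6689 = 601.18 kg/h.
n11 = (1−0.518)×601.18 + 989.1 = 1278.9 kg/h.
Recycle n4 = (1−0.313)×1278.9 = 878.59 kg/h.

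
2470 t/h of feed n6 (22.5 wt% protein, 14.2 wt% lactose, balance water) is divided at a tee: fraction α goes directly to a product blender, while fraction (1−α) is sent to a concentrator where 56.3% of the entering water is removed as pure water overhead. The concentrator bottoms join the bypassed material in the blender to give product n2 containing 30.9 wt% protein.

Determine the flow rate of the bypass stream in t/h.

585.9 t/h

All 2470×0.225 = 555.75 t/h of protein reaches n2, so n2 = 555.75/0.309 = 1798.5 t/h and vapour = 671.46 t/h.
The evaporator receives (1−α)·2470 of feed at 0.633 water and removes 0.563 of that water:
0.563×0.633×(1−α)×2470 = 671.46
(1−α) = 671.46/880.26 = 0.7628;  α = 0.2372.
Bypass flow = 0.2372×2470 = 585.89 t/h.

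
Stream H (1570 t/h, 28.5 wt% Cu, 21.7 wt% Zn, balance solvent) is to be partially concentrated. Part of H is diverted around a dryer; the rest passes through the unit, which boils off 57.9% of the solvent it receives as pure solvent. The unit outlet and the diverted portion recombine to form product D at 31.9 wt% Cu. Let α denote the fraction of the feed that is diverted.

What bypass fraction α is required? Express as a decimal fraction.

All 1570×0.285 = 447.45 t/h of Cu reaches D, so D = 447.45/0.319 = 1402.7 t/h and vapour = 167.34 t/h.
The evaporator receives (1−α)·1570 of feed at 0.498 solvent and removes 0.579 of that solvent:
0.579×0.498×(1−α)×1570 = 167.34
(1−α) = 167.34/452.7 = 0.3696;  α = 0.6304.

0.630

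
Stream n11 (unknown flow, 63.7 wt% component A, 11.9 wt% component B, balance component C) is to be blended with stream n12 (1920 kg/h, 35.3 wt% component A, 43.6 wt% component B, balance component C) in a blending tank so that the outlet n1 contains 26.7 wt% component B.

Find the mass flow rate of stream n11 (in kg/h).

2192 kg/h

Let n11 be the unknown flow. Total out = 1920 + n11.
component B balance: 837.12 + 0.119·n11 = 0.267·(1920 + n11)
(0.119 − 0.267)·n11 = 0.267×1920 − 837.12 = -324.48
n11 = -324.48 / -0.148 = 2192.4 kg/h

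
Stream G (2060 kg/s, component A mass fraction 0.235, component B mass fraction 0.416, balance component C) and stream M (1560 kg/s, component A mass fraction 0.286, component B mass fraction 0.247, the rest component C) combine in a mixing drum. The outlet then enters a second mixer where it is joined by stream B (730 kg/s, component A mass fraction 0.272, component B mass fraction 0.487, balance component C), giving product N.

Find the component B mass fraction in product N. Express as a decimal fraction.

0.367

Overall, product flow = 4350 kg/s.
component B in = 2060×0.416 + 1560×0.247 + 730×0.487 = 1597.8 kg/s.
component B fraction in N = 0.367.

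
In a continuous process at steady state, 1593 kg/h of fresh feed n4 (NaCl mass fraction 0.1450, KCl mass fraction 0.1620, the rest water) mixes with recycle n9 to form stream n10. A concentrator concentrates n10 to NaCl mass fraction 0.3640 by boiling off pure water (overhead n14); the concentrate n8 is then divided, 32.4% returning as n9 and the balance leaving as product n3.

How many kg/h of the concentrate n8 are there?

938.7 kg/h

Overall NaCl balance (none leaves overhead): NaCl in fresh feed = NaCl in product, i.e. 1593×0.145 = (1−0.324)·n8·0.364.
n8 = 230.98/(0.364×0.676) = 938.72 kg/h.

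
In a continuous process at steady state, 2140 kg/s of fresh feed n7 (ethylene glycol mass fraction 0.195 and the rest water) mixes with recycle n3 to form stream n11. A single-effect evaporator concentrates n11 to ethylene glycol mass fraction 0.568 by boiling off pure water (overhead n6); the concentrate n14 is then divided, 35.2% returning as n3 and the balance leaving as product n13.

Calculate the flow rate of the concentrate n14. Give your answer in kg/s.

Overall ethylene glycol balance (none leaves overhead): ethylene glycol in fresh feed = ethylene glycol in product, i.e. 2140×0.195 = (1−0.352)·n14·0.568.
n14 = 417.3/(0.568×0.648) = 1133.8 kg/s.

1134 kg/s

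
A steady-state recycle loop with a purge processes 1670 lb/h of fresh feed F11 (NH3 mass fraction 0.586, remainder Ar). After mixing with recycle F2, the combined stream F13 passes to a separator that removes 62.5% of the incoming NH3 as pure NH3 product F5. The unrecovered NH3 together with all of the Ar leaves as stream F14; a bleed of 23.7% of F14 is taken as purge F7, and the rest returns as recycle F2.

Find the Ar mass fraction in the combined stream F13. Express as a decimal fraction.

Ar enters only via F11 and leaves only via the purge: 1670×0.414 = 0.237×(Ar in F14), and the separator passes all Ar, so Ar in F13 = Ar in F14 = 2917.2 lb/h.
NH3 in F13: m_A = 1670×0.586 + (1−0.237)·(1−0.625)·m_A, so m_A = 978.62/0.7139 = 1370.9 lb/h.
F13 = 1370.9 + 2917.2 = 4288.1 lb/h.
Ar fraction in F13 = 2917.2/4288.1 = 0.680.

0.680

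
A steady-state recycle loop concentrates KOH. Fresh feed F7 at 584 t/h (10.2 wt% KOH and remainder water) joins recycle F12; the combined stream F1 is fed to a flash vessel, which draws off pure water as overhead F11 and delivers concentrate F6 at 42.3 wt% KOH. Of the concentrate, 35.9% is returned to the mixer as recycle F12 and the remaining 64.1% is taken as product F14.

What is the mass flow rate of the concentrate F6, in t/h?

219.7 t/h

Overall KOH balance (none leaves overhead): KOH in fresh feed = KOH in product, i.e. 584×0.102 = (1−0.359)·F6·0.423.
F6 = 59.568/(0.423×0.641) = 219.69 t/h.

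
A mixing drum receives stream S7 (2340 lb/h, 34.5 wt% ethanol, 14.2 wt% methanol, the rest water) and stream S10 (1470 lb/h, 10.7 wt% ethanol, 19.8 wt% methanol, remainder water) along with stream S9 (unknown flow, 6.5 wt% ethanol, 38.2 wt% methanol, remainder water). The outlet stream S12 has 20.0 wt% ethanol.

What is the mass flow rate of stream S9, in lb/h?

1501 lb/h

Let S9 be the unknown flow. Total out = 3810 + S9.
ethanol balance: 964.59 + 0.065·S9 = 0.200·(3810 + S9)
(0.065 − 0.200)·S9 = 0.200×3810 − 964.59 = -202.59
S9 = -202.59 / -0.135 = 1500.7 lb/h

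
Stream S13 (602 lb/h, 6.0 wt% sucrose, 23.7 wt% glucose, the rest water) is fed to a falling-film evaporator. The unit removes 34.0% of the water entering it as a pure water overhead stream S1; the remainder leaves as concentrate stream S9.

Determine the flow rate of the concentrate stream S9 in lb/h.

water entering = 602×0.703 = 423.21 lb/h; overhead removed = 0.340×423.21 = 143.89 lb/h.
Concentrate = 602 − 143.89 = 458.11 lb/h.

458.1 lb/h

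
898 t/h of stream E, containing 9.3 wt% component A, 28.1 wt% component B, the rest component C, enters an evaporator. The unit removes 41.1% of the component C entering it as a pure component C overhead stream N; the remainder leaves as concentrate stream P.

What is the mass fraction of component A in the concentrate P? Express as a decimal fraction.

0.125

component A is not removed: 898×0.093 = 83.514 t/h of component A enters P.
component C entering = 898×0.626 = 562.15 t/h; overhead removed = 0.411×562.15 = 231.04 t/h.
Concentrate = 898 − 231.04 = 666.96 t/h.
Mass fraction = 83.514/666.96 = 0.125.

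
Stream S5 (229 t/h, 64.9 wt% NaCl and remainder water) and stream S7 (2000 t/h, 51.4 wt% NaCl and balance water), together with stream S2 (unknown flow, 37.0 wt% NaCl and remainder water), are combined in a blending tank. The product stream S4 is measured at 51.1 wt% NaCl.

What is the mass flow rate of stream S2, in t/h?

266.7 t/h

Let S2 be the unknown flow. Total out = 2229 + S2.
NaCl balance: 1176.6 + 0.370·S2 = 0.511·(2229 + S2)
(0.370 − 0.511)·S2 = 0.511×2229 − 1176.6 = -37.602
S2 = -37.602 / -0.141 = 266.68 t/h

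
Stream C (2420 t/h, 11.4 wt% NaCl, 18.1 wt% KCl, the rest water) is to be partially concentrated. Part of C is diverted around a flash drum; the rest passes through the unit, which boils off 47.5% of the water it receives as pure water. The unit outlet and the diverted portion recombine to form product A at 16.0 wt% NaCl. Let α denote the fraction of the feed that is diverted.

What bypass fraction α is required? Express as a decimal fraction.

All 2420×0.114 = 275.88 t/h of NaCl reaches A, so A = 275.88/0.160 = 1724.2 t/h and vapour = 695.75 t/h.
The evaporator receives (1−α)·2420 of feed at 0.705 water and removes 0.475 of that water:
0.475×0.705×(1−α)×2420 = 695.75
(1−α) = 695.75/810.4 = 0.8585;  α = 0.1415.

0.141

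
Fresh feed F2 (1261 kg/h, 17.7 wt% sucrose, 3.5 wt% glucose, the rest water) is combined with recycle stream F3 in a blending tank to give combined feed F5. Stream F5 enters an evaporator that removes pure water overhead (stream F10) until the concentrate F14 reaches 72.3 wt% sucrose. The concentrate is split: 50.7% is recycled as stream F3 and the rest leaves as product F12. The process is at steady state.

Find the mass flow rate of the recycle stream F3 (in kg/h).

Overall sucrose balance (none leaves overhead): sucrose in fresh feed = sucrose in product, i.e. 1261×0.177 = (1−0.507)·F14·0.723.
F14 = 223.2/(0.723×0.493) = 626.19 kg/h.
Recycle F3 = 0.507×626.19 = 317.48 kg/h.

317.5 kg/h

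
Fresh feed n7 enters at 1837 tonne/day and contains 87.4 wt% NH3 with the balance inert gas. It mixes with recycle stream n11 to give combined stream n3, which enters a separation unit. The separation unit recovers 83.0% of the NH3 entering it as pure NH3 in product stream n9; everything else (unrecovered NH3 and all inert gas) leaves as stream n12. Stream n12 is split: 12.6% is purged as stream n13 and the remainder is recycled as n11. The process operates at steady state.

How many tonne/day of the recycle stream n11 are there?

inert gas enters only via n7 and leaves only via the purge: 1837×0.126 = 0.126×(inert gas in n12), and the separation unit passes all inert gas, so inert gas in n3 = inert gas in n12 = 1837 tonne/day.
NH3 in n3: m_A = 1837×0.874 + (1−0.126)·(1−0.830)·m_A, so m_A = 1605.5/0.8514 = 1885.7 tonne/day.
n12 = (1−0.830)×1885.7 + 1837 = 2157.6 tonne/day.
Recycle n11 = (1−0.126)×2157.6 = 1885.7 tonne/day.

1886 tonne/day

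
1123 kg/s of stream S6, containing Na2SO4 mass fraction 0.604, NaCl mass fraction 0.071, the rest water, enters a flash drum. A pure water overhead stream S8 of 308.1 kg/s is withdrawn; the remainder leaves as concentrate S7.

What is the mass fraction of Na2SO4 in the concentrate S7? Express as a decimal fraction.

0.832

Na2SO4 is not removed: 1123×0.604 = 678.29 kg/s of Na2SO4 enters S7.
Concentrate = 1123 − 308.1 = 814.9 kg/s.
Mass fraction = 678.29/814.9 = 0.832.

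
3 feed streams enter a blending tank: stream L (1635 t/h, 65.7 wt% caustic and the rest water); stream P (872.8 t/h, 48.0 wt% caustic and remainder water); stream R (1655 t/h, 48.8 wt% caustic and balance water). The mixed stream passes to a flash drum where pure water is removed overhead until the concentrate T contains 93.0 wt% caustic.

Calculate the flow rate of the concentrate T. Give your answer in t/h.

caustic entering = 1635×0.657 + 872.8×0.480 + 1655×0.488 = 2300.8 t/h.
All caustic reports to T, so T = 2300.8/0.930 = 2474 t/h.

2474 t/h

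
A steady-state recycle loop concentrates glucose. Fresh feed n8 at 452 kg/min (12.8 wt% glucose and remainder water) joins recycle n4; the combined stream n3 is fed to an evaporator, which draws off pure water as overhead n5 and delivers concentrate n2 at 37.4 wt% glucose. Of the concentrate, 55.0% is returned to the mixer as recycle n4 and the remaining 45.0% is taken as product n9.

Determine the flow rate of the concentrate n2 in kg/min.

Overall glucose balance (none leaves overhead): glucose in fresh feed = glucose in product, i.e. 452×0.128 = (1−0.550)·n2·0.374.
n2 = 57.856/(0.374×0.450) = 343.77 kg/min.

343.8 kg/min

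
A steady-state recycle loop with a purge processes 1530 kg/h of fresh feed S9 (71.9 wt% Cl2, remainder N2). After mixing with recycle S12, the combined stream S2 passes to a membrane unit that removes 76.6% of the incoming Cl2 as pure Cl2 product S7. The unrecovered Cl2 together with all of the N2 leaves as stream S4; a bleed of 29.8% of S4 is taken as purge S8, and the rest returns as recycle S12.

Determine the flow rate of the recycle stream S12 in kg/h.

1229 kg/h

N2 enters only via S9 and leaves only via the purge: 1530×0.281 = 0.298×(N2 in S4), and the membrane unit passes all N2, so N2 in S2 = N2 in S4 = 1442.7 kg/h.
Cl2 in S2: m_A = 1530×0.719 + (1−0.298)·(1−0.766)·m_A, so m_A = 1100.1/0.8357 = 1316.3 kg/h.
S4 = (1−0.766)×1316.3 + 1442.7 = 1750.7 kg/h.
Recycle S12 = (1−0.298)×1750.7 = 1229 kg/h.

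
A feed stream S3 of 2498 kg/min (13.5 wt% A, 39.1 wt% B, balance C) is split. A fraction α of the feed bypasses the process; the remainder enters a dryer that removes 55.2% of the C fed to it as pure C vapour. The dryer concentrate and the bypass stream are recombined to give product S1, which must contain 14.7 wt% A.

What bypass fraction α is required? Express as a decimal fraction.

0.688

All 2498×0.135 = 337.23 kg/min of A reaches S1, so S1 = 337.23/0.147 = 2294.1 kg/min and vapour = 203.92 kg/min.
The evaporator receives (1−α)·2498 of feed at 0.474 C and removes 0.552 of that C:
0.552×0.474×(1−α)×2498 = 203.92
(1−α) = 203.92/653.6 = 0.3120;  α = 0.6880.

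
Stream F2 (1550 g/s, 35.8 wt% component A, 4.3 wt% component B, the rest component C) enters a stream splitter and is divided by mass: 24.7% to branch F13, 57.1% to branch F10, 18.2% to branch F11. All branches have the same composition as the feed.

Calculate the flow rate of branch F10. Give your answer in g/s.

Branch F10 flow = 0.571×1550 = 885.05 g/s.

885 g/s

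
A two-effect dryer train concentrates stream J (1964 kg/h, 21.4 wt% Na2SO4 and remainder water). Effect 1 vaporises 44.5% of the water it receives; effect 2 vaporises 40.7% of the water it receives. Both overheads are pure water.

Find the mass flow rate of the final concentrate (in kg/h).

928.4 kg/h

water in feed = 1964×0.786 = 1543.7 kg/h.
After stage 1: water left = (1−0.445)×1543.7 = 856.76; stream total = 1277.1 kg/h.
After stage 2: water left = (1−0.407)×856.76 = 508.06; final concentrate = 928.35 kg/h.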